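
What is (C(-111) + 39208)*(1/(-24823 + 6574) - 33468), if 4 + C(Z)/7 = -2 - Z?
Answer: -24395488140619/18249 ≈ -1.3368e+9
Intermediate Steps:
C(Z) = -42 - 7*Z (C(Z) = -28 + 7*(-2 - Z) = -28 + (-14 - 7*Z) = -42 - 7*Z)
(C(-111) + 39208)*(1/(-24823 + 6574) - 33468) = ((-42 - 7*(-111)) + 39208)*(1/(-24823 + 6574) - 33468) = ((-42 + 777) + 39208)*(1/(-18249) - 33468) = (735 + 39208)*(-1/18249 - 33468) = 39943*(-610757533/18249) = -24395488140619/18249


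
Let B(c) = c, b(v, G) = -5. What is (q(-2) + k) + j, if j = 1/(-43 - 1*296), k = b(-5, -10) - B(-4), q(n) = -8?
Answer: -3052/339 ≈ -9.0029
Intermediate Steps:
k = -1 (k = -5 - 1*(-4) = -5 + 4 = -1)
j = -1/339 (j = 1/(-43 - 296) = 1/(-339) = -1/339 ≈ -0.0029499)
(q(-2) + k) + j = (-8 - 1) - 1/339 = -9 - 1/339 = -3052/339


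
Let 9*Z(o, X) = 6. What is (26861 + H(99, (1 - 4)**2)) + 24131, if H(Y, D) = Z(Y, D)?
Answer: 152978/3 ≈ 50993.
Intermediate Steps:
Z(o, X) = 2/3 (Z(o, X) = (1/9)*6 = 2/3)
H(Y, D) = 2/3
(26861 + H(99, (1 - 4)**2)) + 24131 = (26861 + 2/3) + 24131 = 80585/3 + 24131 = 152978/3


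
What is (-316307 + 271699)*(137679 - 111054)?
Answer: -1187688000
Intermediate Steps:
(-316307 + 271699)*(137679 - 111054) = -44608*26625 = -1187688000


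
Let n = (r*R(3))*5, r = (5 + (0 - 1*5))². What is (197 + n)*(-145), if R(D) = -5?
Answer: -28565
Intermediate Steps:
r = 0 (r = (5 + (0 - 5))² = (5 - 5)² = 0² = 0)
n = 0 (n = (0*(-5))*5 = 0*5 = 0)
(197 + n)*(-145) = (197 + 0)*(-145) = 197*(-145) = -28565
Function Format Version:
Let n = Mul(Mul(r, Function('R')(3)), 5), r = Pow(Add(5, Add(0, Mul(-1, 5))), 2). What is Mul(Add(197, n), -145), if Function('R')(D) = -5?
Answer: -28565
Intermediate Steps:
r = 0 (r = Pow(Add(5, Add(0, -5)), 2) = Pow(Add(5, -5), 2) = Pow(0, 2) = 0)
n = 0 (n = Mul(Mul(0, -5), 5) = Mul(0, 5) = 0)
Mul(Add(197, n), -145) = Mul(Add(197, 0), -145) = Mul(197, -145) = -28565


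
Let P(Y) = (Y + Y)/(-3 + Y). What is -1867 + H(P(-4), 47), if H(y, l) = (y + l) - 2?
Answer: -12746/7 ≈ -1820.9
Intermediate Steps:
P(Y) = 2*Y/(-3 + Y) (P(Y) = (2*Y)/(-3 + Y) = 2*Y/(-3 + Y))
H(y, l) = -2 + l + y (H(y, l) = (l + y) - 2 = -2 + l + y)
-1867 + H(P(-4), 47) = -1867 + (-2 + 47 + 2*(-4)/(-3 - 4)) = -1867 + (-2 + 47 + 2*(-4)/(-7)) = -1867 + (-2 + 47 + 2*(-4)*(-⅐)) = -1867 + (-2 + 47 + 8/7) = -1867 + 323/7 = -12746/7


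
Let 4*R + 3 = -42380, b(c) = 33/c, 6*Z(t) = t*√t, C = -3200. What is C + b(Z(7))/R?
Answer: -3200 - 72*√7/188797 ≈ -3200.0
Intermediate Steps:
Z(t) = t^(3/2)/6 (Z(t) = (t*√t)/6 = t^(3/2)/6)
R = -42383/4 (R = -¾ + (¼)*(-42380) = -¾ - 10595 = -42383/4 ≈ -10596.)
C + b(Z(7))/R = -3200 + (33/((7^(3/2)/6)))/(-42383/4) = -3200 + (33/(((7*√7)/6)))*(-4/42383) = -3200 + (33/((7*√7/6)))*(-4/42383) = -3200 + (33*(6*√7/49))*(-4/42383) = -3200 + (198*√7/49)*(-4/42383) = -3200 - 72*√7/188797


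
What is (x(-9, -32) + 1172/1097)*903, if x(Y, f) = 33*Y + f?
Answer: -324846123/1097 ≈ -2.9612e+5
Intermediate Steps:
x(Y, f) = f + 33*Y
(x(-9, -32) + 1172/1097)*903 = ((-32 + 33*(-9)) + 1172/1097)*903 = ((-32 - 297) + 1172*(1/1097))*903 = (-329 + 1172/1097)*903 = -359741/1097*903 = -324846123/1097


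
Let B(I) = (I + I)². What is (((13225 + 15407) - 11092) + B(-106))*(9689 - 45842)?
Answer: -2258984052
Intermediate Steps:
B(I) = 4*I² (B(I) = (2*I)² = 4*I²)
(((13225 + 15407) - 11092) + B(-106))*(9689 - 45842) = (((13225 + 15407) - 11092) + 4*(-106)²)*(9689 - 45842) = ((28632 - 11092) + 4*11236)*(-36153) = (17540 + 44944)*(-36153) = 62484*(-36153) = -2258984052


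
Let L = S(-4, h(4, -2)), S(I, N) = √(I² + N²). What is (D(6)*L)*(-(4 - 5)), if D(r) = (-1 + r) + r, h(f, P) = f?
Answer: 44*√2 ≈ 62.225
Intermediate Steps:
D(r) = -1 + 2*r
L = 4*√2 (L = √((-4)² + 4²) = √(16 + 16) = √32 = 4*√2 ≈ 5.6569)
(D(6)*L)*(-(4 - 5)) = ((-1 + 2*6)*(4*√2))*(-(4 - 5)) = ((-1 + 12)*(4*√2))*(-1*(-1)) = (11*(4*√2))*1 = (44*√2)*1 = 44*√2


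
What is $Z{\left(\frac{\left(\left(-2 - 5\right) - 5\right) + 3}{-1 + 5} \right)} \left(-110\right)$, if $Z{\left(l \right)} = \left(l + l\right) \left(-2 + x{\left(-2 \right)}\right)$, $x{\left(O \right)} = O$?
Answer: $-1980$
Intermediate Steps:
$Z{\left(l \right)} = - 8 l$ ($Z{\left(l \right)} = \left(l + l\right) \left(-2 - 2\right) = 2 l \left(-4\right) = - 8 l$)
$Z{\left(\frac{\left(\left(-2 - 5\right) - 5\right) + 3}{-1 + 5} \right)} \left(-110\right) = - 8 \frac{\left(\left(-2 - 5\right) - 5\right) + 3}{-1 + 5} \left(-110\right) = - 8 \frac{\left(-7 - 5\right) + 3}{4} \left(-110\right) = - 8 \left(-12 + 3\right) \frac{1}{4} \left(-110\right) = - 8 \left(\left(-9\right) \frac{1}{4}\right) \left(-110\right) = \left(-8\right) \left(- \frac{9}{4}\right) \left(-110\right) = 18 \left(-110\right) = -1980$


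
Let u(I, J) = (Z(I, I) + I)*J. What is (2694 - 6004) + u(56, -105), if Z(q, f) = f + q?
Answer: -20950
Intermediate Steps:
u(I, J) = 3*I*J (u(I, J) = ((I + I) + I)*J = (2*I + I)*J = (3*I)*J = 3*I*J)
(2694 - 6004) + u(56, -105) = (2694 - 6004) + 3*56*(-105) = -3310 - 17640 = -20950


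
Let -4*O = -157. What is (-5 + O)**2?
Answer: 18769/16 ≈ 1173.1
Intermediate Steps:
O = 157/4 (O = -1/4*(-157) = 157/4 ≈ 39.250)
(-5 + O)**2 = (-5 + 157/4)**2 = (137/4)**2 = 18769/16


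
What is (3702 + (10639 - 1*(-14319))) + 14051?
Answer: 42711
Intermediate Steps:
(3702 + (10639 - 1*(-14319))) + 14051 = (3702 + (10639 + 14319)) + 14051 = (3702 + 24958) + 14051 = 28660 + 14051 = 42711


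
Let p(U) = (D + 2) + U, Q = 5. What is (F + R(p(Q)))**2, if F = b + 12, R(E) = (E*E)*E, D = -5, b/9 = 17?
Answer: 29929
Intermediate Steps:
b = 153 (b = 9*17 = 153)
p(U) = -3 + U (p(U) = (-5 + 2) + U = -3 + U)
R(E) = E**3 (R(E) = E**2*E = E**3)
F = 165 (F = 153 + 12 = 165)
(F + R(p(Q)))**2 = (165 + (-3 + 5)**3)**2 = (165 + 2**3)**2 = (165 + 8)**2 = 173**2 = 29929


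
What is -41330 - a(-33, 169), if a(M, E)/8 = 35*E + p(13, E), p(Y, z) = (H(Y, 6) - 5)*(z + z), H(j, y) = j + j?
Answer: -145434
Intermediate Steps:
H(j, y) = 2*j
p(Y, z) = 2*z*(-5 + 2*Y) (p(Y, z) = (2*Y - 5)*(z + z) = (-5 + 2*Y)*(2*z) = 2*z*(-5 + 2*Y))
a(M, E) = 616*E (a(M, E) = 8*(35*E + 2*E*(-5 + 2*13)) = 8*(35*E + 2*E*(-5 + 26)) = 8*(35*E + 2*E*21) = 8*(35*E + 42*E) = 8*(77*E) = 616*E)
-41330 - a(-33, 169) = -41330 - 616*169 = -41330 - 1*104104 = -41330 - 104104 = -145434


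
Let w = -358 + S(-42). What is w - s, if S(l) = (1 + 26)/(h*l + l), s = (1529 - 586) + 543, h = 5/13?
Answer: -51645/28 ≈ -1844.5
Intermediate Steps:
h = 5/13 (h = 5*(1/13) = 5/13 ≈ 0.38462)
s = 1486 (s = 943 + 543 = 1486)
S(l) = 39/(2*l) (S(l) = (1 + 26)/(5*l/13 + l) = 27/((18*l/13)) = 27*(13/(18*l)) = 39/(2*l))
w = -10037/28 (w = -358 + (39/2)/(-42) = -358 + (39/2)*(-1/42) = -358 - 13/28 = -10037/28 ≈ -358.46)
w - s = -10037/28 - 1*1486 = -10037/28 - 1486 = -51645/28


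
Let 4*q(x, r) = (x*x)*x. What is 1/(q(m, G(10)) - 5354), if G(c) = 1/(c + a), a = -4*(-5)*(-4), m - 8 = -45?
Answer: -4/72069 ≈ -5.5502e-5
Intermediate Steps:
m = -37 (m = 8 - 45 = -37)
a = -80 (a = 20*(-4) = -80)
G(c) = 1/(-80 + c) (G(c) = 1/(c - 80) = 1/(-80 + c))
q(x, r) = x³/4 (q(x, r) = ((x*x)*x)/4 = (x²*x)/4 = x³/4)
1/(q(m, G(10)) - 5354) = 1/((¼)*(-37)³ - 5354) = 1/((¼)*(-50653) - 5354) = 1/(-50653/4 - 5354) = 1/(-72069/4) = -4/72069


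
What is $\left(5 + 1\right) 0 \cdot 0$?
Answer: $0$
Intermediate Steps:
$\left(5 + 1\right) 0 \cdot 0 = 6 \cdot 0 \cdot 0 = 0 \cdot 0 = 0$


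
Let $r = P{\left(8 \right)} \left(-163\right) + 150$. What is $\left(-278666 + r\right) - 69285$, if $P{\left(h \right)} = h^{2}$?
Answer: $-358233$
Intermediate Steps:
$r = -10282$ ($r = 8^{2} \left(-163\right) + 150 = 64 \left(-163\right) + 150 = -10432 + 150 = -10282$)
$\left(-278666 + r\right) - 69285 = \left(-278666 - 10282\right) - 69285 = -288948 - 69285 = -358233$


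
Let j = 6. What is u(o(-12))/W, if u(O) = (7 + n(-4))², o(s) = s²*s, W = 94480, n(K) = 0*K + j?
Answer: 169/94480 ≈ 0.0017887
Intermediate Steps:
n(K) = 6 (n(K) = 0*K + 6 = 0 + 6 = 6)
o(s) = s³
u(O) = 169 (u(O) = (7 + 6)² = 13² = 169)
u(o(-12))/W = 169/94480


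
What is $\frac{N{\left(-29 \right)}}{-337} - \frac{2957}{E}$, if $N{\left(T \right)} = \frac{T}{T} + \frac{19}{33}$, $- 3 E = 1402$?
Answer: $\frac{98581487}{15591642} \approx 6.3227$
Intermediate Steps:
$E = - \frac{1402}{3}$ ($E = \left(- \frac{1}{3}\right) 1402 = - \frac{1402}{3} \approx -467.33$)
$N{\left(T \right)} = \frac{52}{33}$ ($N{\left(T \right)} = 1 + 19 \cdot \frac{1}{33} = 1 + \frac{19}{33} = \frac{52}{33}$)
$\frac{N{\left(-29 \right)}}{-337} - \frac{2957}{E} = \frac{52}{33 \left(-337\right)} - \frac{2957}{- \frac{1402}{3}} = \frac{52}{33} \left(- \frac{1}{337}\right) - - \frac{8871}{1402} = - \frac{52}{11121} + \frac{8871}{1402} = \frac{98581487}{15591642}$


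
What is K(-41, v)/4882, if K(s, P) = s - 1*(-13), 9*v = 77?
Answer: -14/2441 ≈ -0.0057354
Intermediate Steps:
v = 77/9 (v = (⅑)*77 = 77/9 ≈ 8.5556)
K(s, P) = 13 + s (K(s, P) = s + 13 = 13 + s)
K(-41, v)/4882 = (13 - 41)/4882 = -28*1/4882 = -14/2441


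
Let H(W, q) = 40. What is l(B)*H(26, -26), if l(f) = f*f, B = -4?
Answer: 640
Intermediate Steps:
l(f) = f²
l(B)*H(26, -26) = (-4)²*40 = 16*40 = 640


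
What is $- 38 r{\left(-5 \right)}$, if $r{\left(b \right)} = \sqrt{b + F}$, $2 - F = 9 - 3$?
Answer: $- 114 i \approx - 114.0 i$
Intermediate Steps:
$F = -4$ ($F = 2 - \left(9 - 3\right) = 2 - 6 = -4$)
$r{\left(b \right)} = \sqrt{-4 + b}$ ($r{\left(b \right)} = \sqrt{b - 4} = \sqrt{-4 + b}$)
$- 38 r{\left(-5 \right)} = - 38 \sqrt{-4 - 5} = - 38 \sqrt{-9} = - 38 \cdot 3 i = - 114 i$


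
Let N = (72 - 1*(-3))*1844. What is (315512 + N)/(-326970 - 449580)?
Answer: -226906/388275 ≈ -0.58440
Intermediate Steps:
N = 138300 (N = (72 + 3)*1844 = 75*1844 = 138300)
(315512 + N)/(-326970 - 449580) = (315512 + 138300)/(-326970 - 449580) = 453812/(-776550) = 453812*(-1/776550) = -226906/388275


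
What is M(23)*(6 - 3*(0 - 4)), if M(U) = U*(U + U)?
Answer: 19044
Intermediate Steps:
M(U) = 2*U² (M(U) = U*(2*U) = 2*U²)
M(23)*(6 - 3*(0 - 4)) = (2*23²)*(6 - 3*(0 - 4)) = (2*529)*(6 - 3*(-4)) = 1058*(6 - 1*(-12)) = 1058*(6 + 12) = 1058*18 = 19044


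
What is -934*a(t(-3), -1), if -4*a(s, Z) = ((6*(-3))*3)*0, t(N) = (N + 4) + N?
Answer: 0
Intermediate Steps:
t(N) = 4 + 2*N (t(N) = (4 + N) + N = 4 + 2*N)
a(s, Z) = 0 (a(s, Z) = -(6*(-3))*3*0/4 = -(-18*3)*0/4 = -(-27)*0/2 = -¼*0 = 0)
-934*a(t(-3), -1) = -934*0 = 0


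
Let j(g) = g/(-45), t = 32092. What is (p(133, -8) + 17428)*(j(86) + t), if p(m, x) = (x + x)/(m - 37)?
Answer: 75500197309/135 ≈ 5.5926e+8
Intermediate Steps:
p(m, x) = 2*x/(-37 + m) (p(m, x) = (2*x)/(-37 + m) = 2*x/(-37 + m))
j(g) = -g/45 (j(g) = g*(-1/45) = -g/45)
(p(133, -8) + 17428)*(j(86) + t) = (2*(-8)/(-37 + 133) + 17428)*(-1/45*86 + 32092) = (2*(-8)/96 + 17428)*(-86/45 + 32092) = (2*(-8)*(1/96) + 17428)*(1444054/45) = (-1/6 + 17428)*(1444054/45) = (104567/6)*(1444054/45) = 75500197309/135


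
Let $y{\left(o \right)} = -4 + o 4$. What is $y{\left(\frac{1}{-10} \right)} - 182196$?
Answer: $- \frac{911002}{5} \approx -1.822 \cdot 10^{5}$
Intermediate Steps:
$y{\left(o \right)} = -4 + 4 o$
$y{\left(\frac{1}{-10} \right)} - 182196 = \left(-4 + \frac{4}{-10}\right) - 182196 = \left(-4 + 4 \left(- \frac{1}{10}\right)\right) - 182196 = \left(-4 - \frac{2}{5}\right) - 182196 = - \frac{22}{5} - 182196 = - \frac{911002}{5}$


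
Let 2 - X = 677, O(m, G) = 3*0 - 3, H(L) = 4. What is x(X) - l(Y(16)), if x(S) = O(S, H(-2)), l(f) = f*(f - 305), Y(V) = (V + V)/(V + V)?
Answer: 301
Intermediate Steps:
Y(V) = 1 (Y(V) = (2*V)/((2*V)) = (2*V)*(1/(2*V)) = 1)
l(f) = f*(-305 + f)
O(m, G) = -3 (O(m, G) = 0 - 3 = -3)
X = -675 (X = 2 - 1*677 = 2 - 677 = -675)
x(S) = -3
x(X) - l(Y(16)) = -3 - (-305 + 1) = -3 - (-304) = -3 - 1*(-304) = -3 + 304 = 301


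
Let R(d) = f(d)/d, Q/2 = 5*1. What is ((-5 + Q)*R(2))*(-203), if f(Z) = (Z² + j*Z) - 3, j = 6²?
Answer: -74095/2 ≈ -37048.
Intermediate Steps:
j = 36
Q = 10 (Q = 2*(5*1) = 2*5 = 10)
f(Z) = -3 + Z² + 36*Z (f(Z) = (Z² + 36*Z) - 3 = -3 + Z² + 36*Z)
R(d) = (-3 + d² + 36*d)/d
((-5 + Q)*R(2))*(-203) = ((-5 + 10)*(36 + 2 - 3/2))*(-203) = (5*(36 + 2 - 3*½))*(-203) = (5*(36 + 2 - 3/2))*(-203) = (5*(73/2))*(-203) = (365/2)*(-203) = -74095/2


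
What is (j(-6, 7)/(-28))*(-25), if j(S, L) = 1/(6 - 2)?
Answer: 25/112 ≈ 0.22321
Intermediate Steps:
j(S, L) = 1/4
(j(-6, 7)/(-28))*(-25) = ((1/4)/(-28))*(-25) = -1/28*1/4*(-25) = -1/112*(-25) = 25/112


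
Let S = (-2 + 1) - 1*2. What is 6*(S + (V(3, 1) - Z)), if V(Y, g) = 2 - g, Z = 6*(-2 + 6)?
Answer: -156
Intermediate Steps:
S = -3 (S = -1 - 2 = -3)
Z = 24 (Z = 6*4 = 24)
6*(S + (V(3, 1) - Z)) = 6*(-3 + ((2 - 1*1) - 1*24)) = 6*(-3 + ((2 - 1) - 24)) = 6*(-3 + (1 - 24)) = 6*(-3 - 23) = 6*(-26) = -156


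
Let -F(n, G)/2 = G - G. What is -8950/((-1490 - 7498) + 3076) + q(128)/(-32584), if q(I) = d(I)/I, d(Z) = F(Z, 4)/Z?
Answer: 4475/2956 ≈ 1.5139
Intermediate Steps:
F(n, G) = 0 (F(n, G) = -2*(G - G) = -2*0 = 0)
d(Z) = 0 (d(Z) = 0/Z = 0)
q(I) = 0 (q(I) = 0/I = 0)
-8950/((-1490 - 7498) + 3076) + q(128)/(-32584) = -8950/((-1490 - 7498) + 3076) + 0/(-32584) = -8950/(-8988 + 3076) + 0*(-1/32584) = -8950/(-5912) + 0 = -8950*(-1/5912) + 0 = 4475/2956 + 0 = 4475/2956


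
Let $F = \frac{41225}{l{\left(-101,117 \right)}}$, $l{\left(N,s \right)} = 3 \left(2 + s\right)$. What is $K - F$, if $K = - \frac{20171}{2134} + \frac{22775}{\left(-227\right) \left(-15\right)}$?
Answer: $- \frac{1202826217}{10172778} \approx -118.24$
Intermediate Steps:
$l{\left(N,s \right)} = 6 + 3 s$
$F = \frac{2425}{21}$ ($F = \frac{41225}{6 + 3 \cdot 117} = \frac{41225}{6 + 351} = \frac{41225}{357} = 41225 \cdot \frac{1}{357} = \frac{2425}{21} \approx 115.48$)
$K = - \frac{4016081}{1453254}$ ($K = \left(-20171\right) \frac{1}{2134} + \frac{22775}{3405} = - \frac{20171}{2134} + 22775 \cdot \frac{1}{3405} = - \frac{20171}{2134} + \frac{4555}{681} = - \frac{4016081}{1453254} \approx -2.7635$)
$K - F = - \frac{4016081}{1453254} - \frac{2425}{21} = - \frac{1202826217}{10172778}$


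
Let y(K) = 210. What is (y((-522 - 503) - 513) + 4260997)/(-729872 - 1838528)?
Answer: -4261207/2568400 ≈ -1.6591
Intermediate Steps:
(y((-522 - 503) - 513) + 4260997)/(-729872 - 1838528) = (210 + 4260997)/(-729872 - 1838528) = 4261207/(-2568400) = 4261207*(-1/2568400) = -4261207/2568400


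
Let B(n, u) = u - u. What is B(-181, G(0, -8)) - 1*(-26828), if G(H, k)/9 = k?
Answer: 26828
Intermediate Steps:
G(H, k) = 9*k
B(n, u) = 0
B(-181, G(0, -8)) - 1*(-26828) = 0 - 1*(-26828) = 0 + 26828 = 26828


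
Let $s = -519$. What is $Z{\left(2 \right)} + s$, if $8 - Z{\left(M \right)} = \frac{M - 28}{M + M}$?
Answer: $- \frac{1009}{2} \approx -504.5$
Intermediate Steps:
$Z{\left(M \right)} = 8 - \frac{-28 + M}{2 M}$ ($Z{\left(M \right)} = 8 - \frac{M - 28}{M + M} = 8 - \frac{-28 + M}{2 M}$)
$Z{\left(2 \right)} + s = \left(\frac{15}{2} + \frac{14}{2}\right) - 519 = \left(\frac{15}{2} + 14 \cdot \frac{1}{2}\right) - 519 = \left(\frac{15}{2} + 7\right) - 519 = \frac{29}{2} - 519 = - \frac{1009}{2}$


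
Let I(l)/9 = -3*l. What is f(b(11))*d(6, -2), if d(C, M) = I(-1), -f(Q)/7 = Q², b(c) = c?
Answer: -22869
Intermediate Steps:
f(Q) = -7*Q²
I(l) = -27*l (I(l) = 9*(-3*l) = -27*l)
d(C, M) = 27 (d(C, M) = -27*(-1) = 27)
f(b(11))*d(6, -2) = -7*11²*27 = -7*121*27 = -847*27 = -22869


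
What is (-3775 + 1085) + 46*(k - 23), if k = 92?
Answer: 484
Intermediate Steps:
(-3775 + 1085) + 46*(k - 23) = (-3775 + 1085) + 46*(92 - 23) = -2690 + 46*69 = -2690 + 3174 = 484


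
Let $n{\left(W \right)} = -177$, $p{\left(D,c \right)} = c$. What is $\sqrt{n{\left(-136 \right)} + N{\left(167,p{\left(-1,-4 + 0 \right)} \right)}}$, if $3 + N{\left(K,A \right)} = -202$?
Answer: $i \sqrt{382} \approx 19.545 i$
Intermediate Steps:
$N{\left(K,A \right)} = -205$ ($N{\left(K,A \right)} = -3 - 202 = -205$)
$\sqrt{n{\left(-136 \right)} + N{\left(167,p{\left(-1,-4 + 0 \right)} \right)}} = \sqrt{-177 - 205} = \sqrt{-382} = i \sqrt{382}$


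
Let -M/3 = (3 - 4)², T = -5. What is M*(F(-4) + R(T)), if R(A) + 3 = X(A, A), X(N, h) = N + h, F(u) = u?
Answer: 51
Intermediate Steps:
M = -3 (M = -3*(3 - 4)² = -3*(-1)² = -3*1 = -3)
R(A) = -3 + 2*A (R(A) = -3 + (A + A) = -3 + 2*A)
M*(F(-4) + R(T)) = -3*(-4 + (-3 + 2*(-5))) = -3*(-4 + (-3 - 10)) = -3*(-4 - 13) = -3*(-17) = 51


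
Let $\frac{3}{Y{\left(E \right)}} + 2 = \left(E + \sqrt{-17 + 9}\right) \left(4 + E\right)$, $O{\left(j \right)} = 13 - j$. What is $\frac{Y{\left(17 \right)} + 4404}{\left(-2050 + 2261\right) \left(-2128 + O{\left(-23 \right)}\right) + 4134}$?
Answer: $\frac{3 \left(- 61656 \sqrt{2} + 521141 i\right)}{437278 \left(- 355 i + 42 \sqrt{2}\right)} \approx -0.010071 + 3.1455 \cdot 10^{-9} i$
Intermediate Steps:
$Y{\left(E \right)} = \frac{3}{-2 + \left(4 + E\right) \left(E + 2 i \sqrt{2}\right)}$ ($Y{\left(E \right)} = \frac{3}{-2 + \left(E + \sqrt{-17 + 9}\right) \left(4 + E\right)} = \frac{3}{-2 + \left(E + \sqrt{-8}\right) \left(4 + E\right)} = \frac{3}{-2 + \left(E + 2 i \sqrt{2}\right) \left(4 + E\right)} = \frac{3}{-2 + \left(4 + E\right) \left(E + 2 i \sqrt{2}\right)}$)
$\frac{Y{\left(17 \right)} + 4404}{\left(-2050 + 2261\right) \left(-2128 + O{\left(-23 \right)}\right) + 4134} = \frac{\frac{3}{-2 + 17^{2} + 4 \cdot 17 + 8 i \sqrt{2} + 2 i 17 \sqrt{2}} + 4404}{\left(-2050 + 2261\right) \left(-2128 + \left(13 - -23\right)\right) + 4134} = \frac{\frac{3}{-2 + 289 + 68 + 8 i \sqrt{2} + 34 i \sqrt{2}} + 4404}{211 \left(-2128 + \left(13 + 23\right)\right) + 4134} = \frac{\frac{3}{355 + 42 i \sqrt{2}} + 4404}{211 \left(-2128 + 36\right) + 4134} = \frac{4404 + \frac{3}{355 + 42 i \sqrt{2}}}{211 \left(-2092\right) + 4134} = \frac{4404 + \frac{3}{355 + 42 i \sqrt{2}}}{-441412 + 4134} = \frac{4404 + \frac{3}{355 + 42 i \sqrt{2}}}{-437278} = \left(4404 + \frac{3}{355 + 42 i \sqrt{2}}\right) \left(- \frac{1}{437278}\right) = - \frac{2202}{218639} - \frac{3}{437278 \left(355 + 42 i \sqrt{2}\right)}$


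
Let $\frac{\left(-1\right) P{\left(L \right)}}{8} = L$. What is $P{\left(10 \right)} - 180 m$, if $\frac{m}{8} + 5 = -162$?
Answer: $240400$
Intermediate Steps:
$m = -1336$ ($m = -40 + 8 \left(-162\right) = -40 - 1296 = -1336$)
$P{\left(L \right)} = - 8 L$
$P{\left(10 \right)} - 180 m = \left(-8\right) 10 - -240480 = -80 + 240480 = 240400$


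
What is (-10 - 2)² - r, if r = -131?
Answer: 275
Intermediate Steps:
(-10 - 2)² - r = (-10 - 2)² - 1*(-131) = (-12)² + 131 = 144 + 131 = 275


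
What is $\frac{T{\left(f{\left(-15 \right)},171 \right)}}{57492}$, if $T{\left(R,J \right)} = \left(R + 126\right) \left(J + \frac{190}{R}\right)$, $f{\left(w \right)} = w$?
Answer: $\frac{17575}{57492} \approx 0.30569$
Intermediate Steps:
$T{\left(R,J \right)} = \left(126 + R\right) \left(J + \frac{190}{R}\right)$
$\frac{T{\left(f{\left(-15 \right)},171 \right)}}{57492} = \frac{190 + 126 \cdot 171 + \frac{23940}{-15} + 171 \left(-15\right)}{57492} = \left(190 + 21546 + 23940 \left(- \frac{1}{15}\right) - 2565\right) \frac{1}{57492} = \left(190 + 21546 - 1596 - 2565\right) \frac{1}{57492} = 17575 \cdot \frac{1}{57492} = \frac{17575}{57492}$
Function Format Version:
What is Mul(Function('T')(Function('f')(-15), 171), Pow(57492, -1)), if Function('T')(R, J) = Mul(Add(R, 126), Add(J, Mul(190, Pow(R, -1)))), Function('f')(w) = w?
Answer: Rational(17575, 57492) ≈ 0.30569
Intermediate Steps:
Function('T')(R, J) = Mul(Add(126, R), Add(J, Mul(190, Pow(R, -1))))
Mul(Function('T')(Function('f')(-15), 171), Pow(57492, -1)) = Mul(Add(190, Mul(126, 171), Mul(23940, Pow(-15, -1)), Mul(171, -15)), Pow(57492, -1)) = Mul(Add(190, 21546, Mul(23940, Rational(-1, 15)), -2565), Rational(1, 57492)) = Mul(Add(190, 21546, -1596, -2565), Rational(1, 57492)) = Mul(17575, Rational(1, 57492)) = Rational(17575, 57492)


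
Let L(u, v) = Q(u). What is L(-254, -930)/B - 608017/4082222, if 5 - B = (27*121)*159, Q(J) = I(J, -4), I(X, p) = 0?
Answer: -608017/4082222 ≈ -0.14894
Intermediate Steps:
Q(J) = 0
L(u, v) = 0
B = -519448 (B = 5 - 27*121*159 = 5 - 3267*159 = 5 - 1*519453 = 5 - 519453 = -519448)
L(-254, -930)/B - 608017/4082222 = 0/(-519448) - 608017/4082222 = 0*(-1/519448) - 608017*1/4082222 = 0 - 608017/4082222 = -608017/4082222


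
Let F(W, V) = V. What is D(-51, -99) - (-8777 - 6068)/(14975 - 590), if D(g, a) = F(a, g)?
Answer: -143758/2877 ≈ -49.968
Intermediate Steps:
D(g, a) = g
D(-51, -99) - (-8777 - 6068)/(14975 - 590) = -51 - (-8777 - 6068)/(14975 - 590) = -51 - (-14845)/14385 = -51 - 1*(-2969/2877) = -51 + 2969/2877 = -143758/2877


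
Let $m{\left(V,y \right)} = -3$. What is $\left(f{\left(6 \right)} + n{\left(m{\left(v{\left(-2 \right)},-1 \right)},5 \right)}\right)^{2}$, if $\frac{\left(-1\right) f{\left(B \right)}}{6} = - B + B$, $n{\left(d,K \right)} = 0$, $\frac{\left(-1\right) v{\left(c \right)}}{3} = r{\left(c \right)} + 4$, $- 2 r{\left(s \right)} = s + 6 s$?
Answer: $0$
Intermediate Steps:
$r{\left(s \right)} = - \frac{7 s}{2}$ ($r{\left(s \right)} = - \frac{s + 6 s}{2} = - \frac{7 s}{2}$)
$v{\left(c \right)} = -12 + \frac{21 c}{2}$ ($v{\left(c \right)} = - 3 \left(- \frac{7 c}{2} + 4\right) = - 3 \left(4 - \frac{7 c}{2}\right) = -12 + \frac{21 c}{2}$)
$f{\left(B \right)} = 0$ ($f{\left(B \right)} = - 6 \left(- B + B\right) = \left(-6\right) 0 = 0$)
$\left(f{\left(6 \right)} + n{\left(m{\left(v{\left(-2 \right)},-1 \right)},5 \right)}\right)^{2} = \left(0 + 0\right)^{2} = 0^{2} = 0$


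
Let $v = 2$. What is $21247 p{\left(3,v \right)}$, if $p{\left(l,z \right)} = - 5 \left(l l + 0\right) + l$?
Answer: $-892374$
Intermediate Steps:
$p{\left(l,z \right)} = l - 5 l^{2}$ ($p{\left(l,z \right)} = - 5 \left(l^{2} + 0\right) + l = - 5 l^{2} + l = l - 5 l^{2}$)
$21247 p{\left(3,v \right)} = 21247 \cdot 3 \left(1 - 15\right) = 21247 \cdot 3 \left(-14\right) = 21247 \left(-42\right) = -892374$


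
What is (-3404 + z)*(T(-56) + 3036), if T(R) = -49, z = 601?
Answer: -8372561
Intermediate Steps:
(-3404 + z)*(T(-56) + 3036) = (-3404 + 601)*(-49 + 3036) = -2803*2987 = -8372561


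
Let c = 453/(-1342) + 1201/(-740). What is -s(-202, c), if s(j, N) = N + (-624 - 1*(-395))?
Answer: 114681141/496540 ≈ 230.96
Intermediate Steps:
c = -973481/496540 (c = 453*(-1/1342) + 1201*(-1/740) = -453/1342 - 1201/740 = -973481/496540 ≈ -1.9605)
s(j, N) = -229 + N (s(j, N) = N + (-624 + 395) = N - 229 = -229 + N)
-s(-202, c) = -(-229 - 973481/496540) = -1*(-114681141/496540) = 114681141/496540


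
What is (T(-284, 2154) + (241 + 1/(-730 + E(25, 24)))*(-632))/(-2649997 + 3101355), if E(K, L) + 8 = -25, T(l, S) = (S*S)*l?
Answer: -502752776448/172193077 ≈ -2919.7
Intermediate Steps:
T(l, S) = l*S² (T(l, S) = S²*l = l*S²)
E(K, L) = -33 (E(K, L) = -8 - 25 = -33)
(T(-284, 2154) + (241 + 1/(-730 + E(25, 24)))*(-632))/(-2649997 + 3101355) = (-284*2154² + (241 + 1/(-730 - 33))*(-632))/(-2649997 + 3101355) = (-284*4639716 + (241 + 1/(-763))*(-632))/451358 = (-1317679344 + (241 - 1/763)*(-632))*(1/451358) = (-1317679344 + (183882/763)*(-632))*(1/451358) = (-1317679344 - 116213424/763)*(1/451358) = -1005505552896/763*1/451358 = -502752776448/172193077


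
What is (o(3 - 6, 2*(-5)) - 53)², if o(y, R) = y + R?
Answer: 4356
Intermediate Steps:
o(y, R) = R + y
(o(3 - 6, 2*(-5)) - 53)² = ((2*(-5) + (3 - 6)) - 53)² = ((-10 - 3) - 53)² = (-13 - 53)² = (-66)² = 4356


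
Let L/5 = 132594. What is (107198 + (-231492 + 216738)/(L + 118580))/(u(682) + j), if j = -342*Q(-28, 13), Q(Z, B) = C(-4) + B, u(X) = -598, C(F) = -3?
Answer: -41890291073/1570133950 ≈ -26.679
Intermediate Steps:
L = 662970 (L = 5*132594 = 662970)
Q(Z, B) = -3 + B
j = -3420 (j = -342*(-3 + 13) = -342*10 = -3420)
(107198 + (-231492 + 216738)/(L + 118580))/(u(682) + j) = (107198 + (-231492 + 216738)/(662970 + 118580))/(-598 - 3420) = (107198 - 14754/781550)/(-4018) = (107198 - 14754*1/781550)*(-1/4018) = (107198 - 7377/390775)*(-1/4018) = (41890291073/390775)*(-1/4018) = -41890291073/1570133950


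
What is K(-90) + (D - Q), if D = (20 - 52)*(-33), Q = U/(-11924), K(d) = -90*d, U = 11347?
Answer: 109187491/11924 ≈ 9157.0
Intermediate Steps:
Q = -11347/11924 (Q = 11347/(-11924) = 11347*(-1/11924) = -11347/11924 ≈ -0.95161)
D = 1056 (D = -32*(-33) = 1056)
K(-90) + (D - Q) = -90*(-90) + (1056 - 1*(-11347/11924)) = 8100 + (1056 + 11347/11924) = 8100 + 12603091/11924 = 109187491/11924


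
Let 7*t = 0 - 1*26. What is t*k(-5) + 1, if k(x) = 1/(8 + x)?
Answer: -5/21 ≈ -0.23810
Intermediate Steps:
t = -26/7 (t = (0 - 1*26)/7 = (0 - 26)/7 = (⅐)*(-26) = -26/7 ≈ -3.7143)
t*k(-5) + 1 = -26/(7*(8 - 5)) + 1 = -26/7/3 + 1 = -26/7*⅓ + 1 = -26/21 + 1 = -5/21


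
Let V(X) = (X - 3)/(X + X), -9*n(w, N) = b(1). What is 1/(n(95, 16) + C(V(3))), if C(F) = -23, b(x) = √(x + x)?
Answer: -1863/42847 + 9*√2/42847 ≈ -0.043183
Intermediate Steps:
b(x) = √2*√x (b(x) = √(2*x) = √2*√x)
n(w, N) = -√2/9 (n(w, N) = -√2*√1/9 = -√2/9)
V(X) = (-3 + X)/(2*X) (V(X) = (-3 + X)/((2*X)) = (-3 + X)*(1/(2*X)) = (-3 + X)/(2*X))
1/(n(95, 16) + C(V(3))) = 1/(-√2/9 - 23) = 1/(-23 - √2/9)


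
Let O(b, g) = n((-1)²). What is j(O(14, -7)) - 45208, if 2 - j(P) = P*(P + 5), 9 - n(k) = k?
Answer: -45310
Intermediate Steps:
n(k) = 9 - k
O(b, g) = 8 (O(b, g) = 9 - 1*(-1)² = 9 - 1*1 = 9 - 1 = 8)
j(P) = 2 - P*(5 + P) (j(P) = 2 - P*(P + 5) = 2 - P*(5 + P))
j(O(14, -7)) - 45208 = (2 - 1*8² - 5*8) - 45208 = (2 - 1*64 - 40) - 45208 = (2 - 64 - 40) - 45208 = -102 - 45208 = -45310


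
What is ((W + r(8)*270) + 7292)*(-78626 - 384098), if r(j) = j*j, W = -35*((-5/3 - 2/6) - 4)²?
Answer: -10787021888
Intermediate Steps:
W = -1260 (W = -35*((-5*⅓ - 2*⅙) - 4)² = -35*((-5/3 - ⅓) - 4)² = -35*(-2 - 4)² = -35*(-6)² = -35*36 = -1260)
r(j) = j²
((W + r(8)*270) + 7292)*(-78626 - 384098) = ((-1260 + 8²*270) + 7292)*(-78626 - 384098) = ((-1260 + 64*270) + 7292)*(-462724) = ((-1260 + 17280) + 7292)*(-462724) = (16020 + 7292)*(-462724) = 23312*(-462724) = -10787021888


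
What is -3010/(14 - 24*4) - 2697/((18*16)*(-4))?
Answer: 614779/15744 ≈ 39.048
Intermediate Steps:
-3010/(14 - 24*4) - 2697/((18*16)*(-4)) = -3010/(14 - 96) - 2697/(288*(-4)) = -3010/(-82) - 2697/(-1152) = -3010*(-1/82) - 2697*(-1/1152) = 1505/41 + 899/384 = 614779/15744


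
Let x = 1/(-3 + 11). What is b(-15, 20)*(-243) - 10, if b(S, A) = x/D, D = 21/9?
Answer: -1289/56 ≈ -23.018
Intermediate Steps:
x = ⅛ (x = 1/8 = ⅛ ≈ 0.12500)
D = 7/3 (D = 21*(⅑) = 7/3 ≈ 2.3333)
b(S, A) = 3/56 (b(S, A) = 1/(8*(7/3)) = (⅛)*(3/7) = 3/56)
b(-15, 20)*(-243) - 10 = (3/56)*(-243) - 10 = -729/56 - 10 = -1289/56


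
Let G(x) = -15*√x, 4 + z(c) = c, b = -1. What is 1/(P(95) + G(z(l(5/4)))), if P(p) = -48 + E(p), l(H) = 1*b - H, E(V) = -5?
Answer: -212/16861 + 150*I/16861 ≈ -0.012573 + 0.0088963*I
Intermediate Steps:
l(H) = -1 - H (l(H) = 1*(-1) - H = -1 - H)
z(c) = -4 + c
P(p) = -53 (P(p) = -48 - 5 = -53)
1/(P(95) + G(z(l(5/4)))) = 1/(-53 - 15*√(-4 + (-1 - 5/4))) = 1/(-53 - 15*√(-4 - 9/4)) = 1/(-53 - 75*I/2) = 4*(-53 + 75*I/2)/16861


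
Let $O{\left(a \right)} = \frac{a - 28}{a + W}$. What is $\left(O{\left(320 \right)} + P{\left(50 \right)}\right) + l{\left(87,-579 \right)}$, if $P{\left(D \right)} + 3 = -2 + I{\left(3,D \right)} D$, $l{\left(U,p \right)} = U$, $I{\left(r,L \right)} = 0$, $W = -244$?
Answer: $\frac{1631}{19} \approx 85.842$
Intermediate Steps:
$O{\left(a \right)} = \frac{-28 + a}{-244 + a}$ ($O{\left(a \right)} = \frac{a - 28}{a - 244} = \frac{-28 + a}{-244 + a}$)
$P{\left(D \right)} = -5$ ($P{\left(D \right)} = -3 - \left(2 + 0 D\right) = -3 + \left(-2 + 0\right) = -3 - 2 = -5$)
$\left(O{\left(320 \right)} + P{\left(50 \right)}\right) + l{\left(87,-579 \right)} = \left(\frac{-28 + 320}{-244 + 320} - 5\right) + 87 = \left(\frac{1}{76} \cdot 292 - 5\right) + 87 = \left(\frac{73}{19} - 5\right) + 87 = - \frac{22}{19} + 87 = \frac{1631}{19}$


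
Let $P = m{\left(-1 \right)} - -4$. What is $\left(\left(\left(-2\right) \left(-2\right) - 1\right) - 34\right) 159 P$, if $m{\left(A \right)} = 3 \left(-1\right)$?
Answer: $-4929$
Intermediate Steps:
$m{\left(A \right)} = -3$
$P = 1$ ($P = -3 - -4 = -3 + 4 = 1$)
$\left(\left(\left(-2\right) \left(-2\right) - 1\right) - 34\right) 159 P = \left(\left(\left(-2\right) \left(-2\right) - 1\right) - 34\right) 159 \cdot 1 = \left(\left(4 - 1\right) - 34\right) 159 \cdot 1 = \left(3 - 34\right) 159 \cdot 1 = \left(-31\right) 159 \cdot 1 = \left(-4929\right) 1 = -4929$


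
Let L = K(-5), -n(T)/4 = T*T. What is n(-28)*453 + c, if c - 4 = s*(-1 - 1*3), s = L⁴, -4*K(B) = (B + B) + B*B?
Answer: -90969281/64 ≈ -1.4214e+6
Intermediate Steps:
n(T) = -4*T² (n(T) = -4*T*T = -4*T²)
K(B) = -B/2 - B²/4 (K(B) = -((B + B) + B*B)/4 = -(2*B + B²)/4 = -(B² + 2*B)/4 = -B/2 - B²/4)
L = -15/4 (L = -¼*(-5)*(2 - 5) = -¼*(-5)*(-3) = -15/4 ≈ -3.7500)
s = 50625/256 (s = (-15/4)⁴ = 50625/256 ≈ 197.75)
c = -50369/64 (c = 4 + 50625*(-1 - 1*3)/256 = 4 + 50625*(-1 - 3)/256 = 4 + (50625/256)*(-4) = 4 - 50625/64 = -50369/64 ≈ -787.02)
n(-28)*453 + c = -4*(-28)²*453 - 50369/64 = -4*784*453 - 50369/64 = -3136*453 - 50369/64 = -1420608 - 50369/64 = -90969281/64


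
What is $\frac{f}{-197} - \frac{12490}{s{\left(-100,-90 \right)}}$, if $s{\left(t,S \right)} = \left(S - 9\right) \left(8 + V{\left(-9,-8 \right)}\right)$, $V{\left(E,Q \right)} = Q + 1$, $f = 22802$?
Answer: $\frac{203132}{19503} \approx 10.415$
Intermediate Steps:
$V{\left(E,Q \right)} = 1 + Q$
$s{\left(t,S \right)} = -9 + S$ ($s{\left(t,S \right)} = \left(S - 9\right) \left(8 + \left(1 - 8\right)\right) = \left(-9 + S\right) \left(8 - 7\right) = \left(-9 + S\right) 1 = -9 + S$)
$\frac{f}{-197} - \frac{12490}{s{\left(-100,-90 \right)}} = \frac{22802}{-197} - \frac{12490}{-9 - 90} = 22802 \left(- \frac{1}{197}\right) - \frac{12490}{-99} = - \frac{22802}{197} - - \frac{12490}{99} = - \frac{22802}{197} + \frac{12490}{99} = \frac{203132}{19503}$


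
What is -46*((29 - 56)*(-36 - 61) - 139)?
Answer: -114080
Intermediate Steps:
-46*((29 - 56)*(-36 - 61) - 139) = -46*(-27*(-97) - 139) = -46*(2619 - 139) = -46*2480 = -114080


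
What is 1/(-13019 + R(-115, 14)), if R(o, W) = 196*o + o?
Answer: -1/35674 ≈ -2.8032e-5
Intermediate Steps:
R(o, W) = 197*o
1/(-13019 + R(-115, 14)) = 1/(-13019 + 197*(-115)) = 1/(-13019 - 22655) = 1/(-35674) = -1/35674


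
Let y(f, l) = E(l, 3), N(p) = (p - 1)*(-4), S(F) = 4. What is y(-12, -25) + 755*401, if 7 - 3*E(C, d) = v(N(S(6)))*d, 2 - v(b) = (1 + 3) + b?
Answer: 908242/3 ≈ 3.0275e+5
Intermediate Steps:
N(p) = 4 - 4*p (N(p) = (-1 + p)*(-4) = 4 - 4*p)
v(b) = -2 - b (v(b) = 2 - ((1 + 3) + b) = 2 - (4 + b) = 2 + (-4 - b) = -2 - b)
E(C, d) = 7/3 - 10*d/3 (E(C, d) = 7/3 - (-2 - (4 - 4*4))*d/3 = 7/3 - (-2 - (4 - 16))*d/3 = 7/3 - (-2 - 1*(-12))*d/3 = 7/3 - (-2 + 12)*d/3 = 7/3 - 10*d/3)
y(f, l) = -23/3 (y(f, l) = 7/3 - 10/3*3 = 7/3 - 10 = -23/3)
y(-12, -25) + 755*401 = -23/3 + 755*401 = -23/3 + 302755 = 908242/3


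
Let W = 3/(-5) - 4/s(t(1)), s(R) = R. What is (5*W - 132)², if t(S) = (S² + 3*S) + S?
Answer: 19321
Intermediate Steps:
t(S) = S² + 4*S
W = -7/5 (W = 3/(-5) - 4/(4 + 1) = 3*(-⅕) - 4/(1*5) = -⅗ - 4/5 = -⅗ - 4*⅕ = -⅗ - ⅘ = -7/5 ≈ -1.4000)
(5*W - 132)² = (5*(-7/5) - 132)² = (-7 - 132)² = (-139)² = 19321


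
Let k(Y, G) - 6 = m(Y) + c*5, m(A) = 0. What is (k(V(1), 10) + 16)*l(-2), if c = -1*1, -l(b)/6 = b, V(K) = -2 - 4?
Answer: 204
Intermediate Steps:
V(K) = -6
l(b) = -6*b
c = -1
k(Y, G) = 1 (k(Y, G) = 6 + (0 - 1*5) = 6 + (0 - 5) = 6 - 5 = 1)
(k(V(1), 10) + 16)*l(-2) = (1 + 16)*(-6*(-2)) = 17*12 = 204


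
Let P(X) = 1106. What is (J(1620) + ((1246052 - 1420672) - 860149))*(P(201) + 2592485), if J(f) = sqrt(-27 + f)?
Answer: -2683767565479 + 7780773*sqrt(177) ≈ -2.6837e+12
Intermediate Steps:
(J(1620) + ((1246052 - 1420672) - 860149))*(P(201) + 2592485) = (sqrt(-27 + 1620) + ((1246052 - 1420672) - 860149))*(1106 + 2592485) = (sqrt(1593) + (-174620 - 860149))*2593591 = (3*sqrt(177) - 1034769)*2593591 = (-1034769 + 3*sqrt(177))*2593591 = -2683767565479 + 7780773*sqrt(177)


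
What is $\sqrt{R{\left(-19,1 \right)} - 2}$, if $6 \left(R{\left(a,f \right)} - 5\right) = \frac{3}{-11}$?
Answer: $\frac{\sqrt{1430}}{22} \approx 1.7189$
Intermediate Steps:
$R{\left(a,f \right)} = \frac{109}{22}$ ($R{\left(a,f \right)} = 5 + \frac{3 \frac{1}{-11}}{6} = 5 + \frac{3 \left(- \frac{1}{11}\right)}{6} = 5 + \frac{1}{6} \left(- \frac{3}{11}\right) = 5 - \frac{1}{22} = \frac{109}{22}$)
$\sqrt{R{\left(-19,1 \right)} - 2} = \sqrt{\frac{109}{22} - 2} = \sqrt{\frac{65}{22}} = \frac{\sqrt{1430}}{22}$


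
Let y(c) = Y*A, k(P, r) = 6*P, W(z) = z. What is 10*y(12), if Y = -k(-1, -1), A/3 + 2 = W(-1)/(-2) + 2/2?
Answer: -90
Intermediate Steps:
A = -3/2 (A = -6 + 3*(-1/(-2) + 2/2) = -6 + 3*(-1*(-½) + 2*(½)) = -6 + 3*(½ + 1) = -6 + 3*(3/2) = -6 + 9/2 = -3/2 ≈ -1.5000)
Y = 6 (Y = -6*(-1) = -1*(-6) = 6)
y(c) = -9 (y(c) = 6*(-3/2) = -9)
10*y(12) = 10*(-9) = -90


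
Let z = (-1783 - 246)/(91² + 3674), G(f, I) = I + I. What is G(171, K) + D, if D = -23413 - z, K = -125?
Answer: -282889136/11955 ≈ -23663.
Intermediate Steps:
G(f, I) = 2*I
z = -2029/11955 (z = -2029/(8281 + 3674) = -2029/11955 ≈ -0.16972)
D = -279900386/11955 (D = -23413 - 1*(-2029/11955) = -23413 + 2029/11955 = -279900386/11955 ≈ -23413.)
G(171, K) + D = 2*(-125) - 279900386/11955 = -250 - 279900386/11955 = -282889136/11955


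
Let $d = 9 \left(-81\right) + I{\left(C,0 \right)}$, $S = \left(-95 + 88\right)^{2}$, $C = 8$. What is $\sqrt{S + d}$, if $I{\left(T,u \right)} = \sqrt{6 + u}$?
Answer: $\sqrt{-680 + \sqrt{6}} \approx 26.03 i$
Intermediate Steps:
$S = 49$ ($S = \left(-7\right)^{2} = 49$)
$d = -729 + \sqrt{6}$ ($d = 9 \left(-81\right) + \sqrt{6 + 0} = -729 + \sqrt{6} \approx -726.55$)
$\sqrt{S + d} = \sqrt{49 - \left(729 - \sqrt{6}\right)} = \sqrt{-680 + \sqrt{6}}$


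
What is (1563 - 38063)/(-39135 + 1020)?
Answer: 7300/7623 ≈ 0.95763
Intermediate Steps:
(1563 - 38063)/(-39135 + 1020) = -36500/(-38115) = -36500*(-1/38115) = 7300/7623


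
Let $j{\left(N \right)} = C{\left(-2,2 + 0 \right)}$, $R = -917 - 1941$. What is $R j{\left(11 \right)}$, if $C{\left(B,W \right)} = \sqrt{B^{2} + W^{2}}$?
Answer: $- 5716 \sqrt{2} \approx -8083.6$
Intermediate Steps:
$R = -2858$ ($R = -917 - 1941 = -2858$)
$j{\left(N \right)} = 2 \sqrt{2}$ ($j{\left(N \right)} = \sqrt{\left(-2\right)^{2} + \left(2 + 0\right)^{2}} = \sqrt{4 + 2^{2}} = \sqrt{4 + 4} = \sqrt{8} = 2 \sqrt{2}$)
$R j{\left(11 \right)} = - 2858 \cdot 2 \sqrt{2} = - 5716 \sqrt{2}$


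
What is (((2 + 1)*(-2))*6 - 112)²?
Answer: 21904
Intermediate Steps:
(((2 + 1)*(-2))*6 - 112)² = ((3*(-2))*6 - 112)² = (-6*6 - 112)² = (-36 - 112)² = (-148)² = 21904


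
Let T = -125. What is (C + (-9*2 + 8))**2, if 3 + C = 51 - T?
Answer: 26569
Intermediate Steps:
C = 173 (C = -3 + (51 - 1*(-125)) = -3 + (51 + 125) = -3 + 176 = 173)
(C + (-9*2 + 8))**2 = (173 + (-9*2 + 8))**2 = (173 + (-18 + 8))**2 = (173 - 10)**2 = 163**2 = 26569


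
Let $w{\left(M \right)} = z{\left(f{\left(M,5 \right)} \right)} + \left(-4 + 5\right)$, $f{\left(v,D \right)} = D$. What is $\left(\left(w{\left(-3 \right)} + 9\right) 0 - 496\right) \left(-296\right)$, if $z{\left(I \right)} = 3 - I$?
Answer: $146816$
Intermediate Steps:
$w{\left(M \right)} = -1$ ($w{\left(M \right)} = \left(3 - 5\right) + \left(-4 + 5\right) = \left(3 - 5\right) + 1 = -2 + 1 = -1$)
$\left(\left(w{\left(-3 \right)} + 9\right) 0 - 496\right) \left(-296\right) = \left(\left(-1 + 9\right) 0 - 496\right) \left(-296\right) = \left(8 \cdot 0 - 496\right) \left(-296\right) = \left(0 - 496\right) \left(-296\right) = \left(-496\right) \left(-296\right) = 146816$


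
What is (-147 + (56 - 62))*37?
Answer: -5661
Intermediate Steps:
(-147 + (56 - 62))*37 = (-147 - 6)*37 = -153*37 = -5661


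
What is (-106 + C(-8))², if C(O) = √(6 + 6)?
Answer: 11248 - 424*√3 ≈ 10514.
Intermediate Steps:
C(O) = 2*√3 (C(O) = √12 = 2*√3)
(-106 + C(-8))² = (-106 + 2*√3)²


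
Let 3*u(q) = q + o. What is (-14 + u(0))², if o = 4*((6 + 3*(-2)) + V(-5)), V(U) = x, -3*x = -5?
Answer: 11236/81 ≈ 138.72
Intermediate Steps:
x = 5/3 (x = -⅓*(-5) = 5/3 ≈ 1.6667)
V(U) = 5/3
o = 20/3 (o = 4*((6 + 3*(-2)) + 5/3) = 4*((6 - 6) + 5/3) = 4*(0 + 5/3) = 4*(5/3) = 20/3 ≈ 6.6667)
u(q) = 20/9 + q/3 (u(q) = (q + 20/3)/3 = (20/3 + q)/3 = 20/9 + q/3)
(-14 + u(0))² = (-14 + (20/9 + (⅓)*0))² = (-14 + (20/9 + 0))² = (-14 + 20/9)² = (-106/9)² = 11236/81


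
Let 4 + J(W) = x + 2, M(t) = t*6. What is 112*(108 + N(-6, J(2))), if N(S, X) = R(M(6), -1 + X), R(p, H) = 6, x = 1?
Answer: 12768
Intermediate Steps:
M(t) = 6*t
J(W) = -1 (J(W) = -4 + (1 + 2) = -4 + 3 = -1)
N(S, X) = 6
112*(108 + N(-6, J(2))) = 112*(108 + 6) = 112*114 = 12768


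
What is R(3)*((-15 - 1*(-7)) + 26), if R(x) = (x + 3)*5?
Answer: 540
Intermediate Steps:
R(x) = 15 + 5*x (R(x) = (3 + x)*5 = 15 + 5*x)
R(3)*((-15 - 1*(-7)) + 26) = (15 + 5*3)*((-15 - 1*(-7)) + 26) = (15 + 15)*((-15 + 7) + 26) = 30*(-8 + 26) = 30*18 = 540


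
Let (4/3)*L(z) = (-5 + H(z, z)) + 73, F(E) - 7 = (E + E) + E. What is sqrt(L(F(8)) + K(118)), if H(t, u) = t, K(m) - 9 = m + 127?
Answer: sqrt(1313)/2 ≈ 18.118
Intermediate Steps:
F(E) = 7 + 3*E (F(E) = 7 + ((E + E) + E) = 7 + (2*E + E) = 7 + 3*E)
K(m) = 136 + m (K(m) = 9 + (m + 127) = 9 + (127 + m) = 136 + m)
L(z) = 51 + 3*z/4 (L(z) = 3*((-5 + z) + 73)/4 = 3*(68 + z)/4 = 51 + 3*z/4)
sqrt(L(F(8)) + K(118)) = sqrt((51 + 3*(7 + 3*8)/4) + (136 + 118)) = sqrt((51 + 3*(7 + 24)/4) + 254) = sqrt((51 + (3/4)*31) + 254) = sqrt((51 + 93/4) + 254) = sqrt(297/4 + 254) = sqrt(1313/4) = sqrt(1313)/2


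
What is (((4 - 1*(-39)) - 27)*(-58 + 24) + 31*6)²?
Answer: 128164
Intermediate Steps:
(((4 - 1*(-39)) - 27)*(-58 + 24) + 31*6)² = (((4 + 39) - 27)*(-34) + 186)² = ((43 - 27)*(-34) + 186)² = (16*(-34) + 186)² = (-544 + 186)² = (-358)² = 128164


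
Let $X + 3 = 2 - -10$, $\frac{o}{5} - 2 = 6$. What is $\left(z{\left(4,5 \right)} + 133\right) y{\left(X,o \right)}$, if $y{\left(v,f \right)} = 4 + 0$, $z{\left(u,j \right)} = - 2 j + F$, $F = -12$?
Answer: $444$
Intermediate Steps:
$o = 40$ ($o = 10 + 5 \cdot 6 = 10 + 30 = 40$)
$z{\left(u,j \right)} = -12 - 2 j$ ($z{\left(u,j \right)} = - 2 j - 12 = -12 - 2 j$)
$X = 9$ ($X = -3 + \left(2 - -10\right) = -3 + \left(2 + 10\right) = -3 + 12 = 9$)
$y{\left(v,f \right)} = 4$
$\left(z{\left(4,5 \right)} + 133\right) y{\left(X,o \right)} = \left(\left(-12 - 10\right) + 133\right) 4 = \left(-22 + 133\right) 4 = 111 \cdot 4 = 444$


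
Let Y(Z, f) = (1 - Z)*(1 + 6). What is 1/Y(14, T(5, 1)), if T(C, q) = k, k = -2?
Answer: -1/91 ≈ -0.010989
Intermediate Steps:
T(C, q) = -2
Y(Z, f) = 7 - 7*Z (Y(Z, f) = (1 - Z)*7 = 7 - 7*Z)
1/Y(14, T(5, 1)) = 1/(7 - 7*14) = 1/(7 - 98) = 1/(-91) = -1/91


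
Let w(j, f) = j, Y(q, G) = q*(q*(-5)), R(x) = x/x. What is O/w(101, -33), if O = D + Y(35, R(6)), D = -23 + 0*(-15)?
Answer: -6148/101 ≈ -60.871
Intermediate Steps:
R(x) = 1
Y(q, G) = -5*q² (Y(q, G) = q*(-5*q) = -5*q²)
D = -23 (D = -23 + 0 = -23)
O = -6148 (O = -23 - 5*35² = -23 - 5*1225 = -23 - 6125 = -6148)
O/w(101, -33) = -6148/101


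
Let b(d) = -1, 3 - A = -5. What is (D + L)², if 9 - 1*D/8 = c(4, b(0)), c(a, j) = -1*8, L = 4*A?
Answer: 28224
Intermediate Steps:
A = 8 (A = 3 - 1*(-5) = 3 + 5 = 8)
L = 32 (L = 4*8 = 32)
c(a, j) = -8
D = 136 (D = 72 - 8*(-8) = 72 + 64 = 136)
(D + L)² = (136 + 32)² = 168² = 28224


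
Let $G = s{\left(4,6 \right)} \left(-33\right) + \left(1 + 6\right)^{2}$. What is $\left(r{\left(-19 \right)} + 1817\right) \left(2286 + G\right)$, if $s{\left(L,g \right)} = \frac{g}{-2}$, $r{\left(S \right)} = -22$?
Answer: $4369030$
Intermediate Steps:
$s{\left(L,g \right)} = - \frac{g}{2}$ ($s{\left(L,g \right)} = g \left(- \frac{1}{2}\right) = - \frac{g}{2}$)
$G = 148$ ($G = \left(- \frac{1}{2}\right) 6 \left(-33\right) + \left(1 + 6\right)^{2} = \left(-3\right) \left(-33\right) + 7^{2} = 99 + 49 = 148$)
$\left(r{\left(-19 \right)} + 1817\right) \left(2286 + G\right) = \left(-22 + 1817\right) \left(2286 + 148\right) = 1795 \cdot 2434 = 4369030$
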